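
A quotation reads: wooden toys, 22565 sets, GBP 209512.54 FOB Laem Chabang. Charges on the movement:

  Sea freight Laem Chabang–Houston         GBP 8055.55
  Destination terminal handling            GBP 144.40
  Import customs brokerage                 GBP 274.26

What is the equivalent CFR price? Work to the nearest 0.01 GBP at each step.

CFR price: GBP 217568.09

Not relevant to the conversion: brokerage, destination terminal — on the buyer under both terms; not part of either seller's price.
From FOB to CFR, the seller additionally bears: freight.
CFR price = 209512.54 + 8055.55 = 217568.09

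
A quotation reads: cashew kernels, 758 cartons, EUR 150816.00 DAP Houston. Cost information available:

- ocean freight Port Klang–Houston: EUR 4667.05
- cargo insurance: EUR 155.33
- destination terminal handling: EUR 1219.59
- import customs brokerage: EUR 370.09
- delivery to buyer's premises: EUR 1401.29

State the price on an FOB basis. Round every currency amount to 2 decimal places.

FOB price: EUR 143372.74

Not relevant to the conversion: brokerage — on the buyer under both terms; not part of either seller's price.
From DAP to FOB, the seller no longer bears: freight, insurance, destination terminal, delivery.
FOB price = 150816.00 − 4667.05 − 155.33 − 1219.59 − 1401.29 = 143372.74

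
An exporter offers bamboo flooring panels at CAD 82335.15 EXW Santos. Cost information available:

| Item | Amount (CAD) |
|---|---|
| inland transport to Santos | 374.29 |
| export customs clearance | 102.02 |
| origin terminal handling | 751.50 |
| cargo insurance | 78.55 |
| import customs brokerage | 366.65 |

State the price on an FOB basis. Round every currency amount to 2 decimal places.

FOB price: CAD 83562.96

Not relevant to the conversion: brokerage, insurance — on the buyer under both terms; not part of either seller's price.
From EXW to FOB, the seller additionally bears: inland to port, export clearance, origin terminal.
FOB price = 82335.15 + 374.29 + 102.02 + 751.50 = 83562.96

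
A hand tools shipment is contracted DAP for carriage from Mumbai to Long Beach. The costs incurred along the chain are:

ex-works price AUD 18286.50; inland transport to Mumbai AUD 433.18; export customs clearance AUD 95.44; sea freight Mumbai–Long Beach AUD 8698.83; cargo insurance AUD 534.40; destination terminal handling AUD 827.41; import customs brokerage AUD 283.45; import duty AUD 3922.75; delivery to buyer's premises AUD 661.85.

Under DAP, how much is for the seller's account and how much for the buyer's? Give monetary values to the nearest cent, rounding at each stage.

Seller: AUD 29537.61; buyer: AUD 4206.20

DAP: the seller bears all costs to the named destination except import duty and clearance.
Seller's account: goods 18286.50 + inland to port 433.18 + export clearance 95.44 + freight 8698.83 + insurance 534.40 + destination terminal 827.41 + delivery 661.85 = 29537.61
Buyer's account: brokerage 283.45 + duty 3922.75 = 4206.20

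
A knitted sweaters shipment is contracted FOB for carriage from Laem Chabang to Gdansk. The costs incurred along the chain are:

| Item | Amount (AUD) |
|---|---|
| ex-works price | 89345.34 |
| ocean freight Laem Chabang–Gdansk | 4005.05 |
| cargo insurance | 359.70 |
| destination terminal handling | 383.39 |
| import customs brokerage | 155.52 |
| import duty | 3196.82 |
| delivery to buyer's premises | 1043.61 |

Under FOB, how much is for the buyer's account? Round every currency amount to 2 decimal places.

FOB: the seller bears costs until goods are on board at the origin port; the buyer bears freight, insurance and all costs thereafter.
Seller's account: goods 89345.34 = 89345.34
Buyer's account: freight 4005.05 + insurance 359.70 + destination terminal 383.39 + brokerage 155.52 + duty 3196.82 + delivery 1043.61 = 9144.09

Buyer's account: AUD 9144.09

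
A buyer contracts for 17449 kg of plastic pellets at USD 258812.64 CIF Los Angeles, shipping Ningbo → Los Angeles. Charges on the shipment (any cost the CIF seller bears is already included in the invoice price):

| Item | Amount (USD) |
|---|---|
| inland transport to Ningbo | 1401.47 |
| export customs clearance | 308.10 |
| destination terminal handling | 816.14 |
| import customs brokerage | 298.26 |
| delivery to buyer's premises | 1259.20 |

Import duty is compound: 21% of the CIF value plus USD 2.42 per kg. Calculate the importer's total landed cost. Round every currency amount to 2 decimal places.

CIF: the seller pays costs through ocean freight and marine insurance to the destination port.
Already in the invoice (seller's account under CIF): inland to port, export clearance — exclude.
The CIF price already equals the CIF value: 258812.64
Ad valorem component: 258812.64 × 21% = 54350.65
Specific component: 17449 × 2.42 = 42226.58
Import duty = 54350.65 + 42226.58 = 96577.23
Buyer bears: destination terminal 816.14 + brokerage 298.26 + delivery 1259.20 + duty 96577.23 = 98950.83
Landed cost = invoice 258812.64 + 98950.83 = 357763.47

Total landed cost: USD 357763.47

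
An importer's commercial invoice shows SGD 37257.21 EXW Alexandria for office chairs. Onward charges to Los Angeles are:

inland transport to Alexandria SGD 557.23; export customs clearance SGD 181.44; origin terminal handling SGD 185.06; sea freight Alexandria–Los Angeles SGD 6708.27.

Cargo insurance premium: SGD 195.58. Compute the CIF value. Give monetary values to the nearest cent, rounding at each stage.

CIF value: SGD 45084.79

CIF = EXW price + pre-shipment costs + freight + insurance
CIF = 37257.21 + 557.23 + 181.44 + 185.06 + 6708.27 + 195.58 = 45084.79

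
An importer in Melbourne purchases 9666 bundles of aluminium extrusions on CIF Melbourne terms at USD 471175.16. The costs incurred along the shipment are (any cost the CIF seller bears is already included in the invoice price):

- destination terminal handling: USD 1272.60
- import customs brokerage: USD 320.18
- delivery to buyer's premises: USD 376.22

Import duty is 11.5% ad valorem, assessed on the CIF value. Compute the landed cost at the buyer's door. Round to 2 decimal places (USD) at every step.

CIF: the seller pays costs through ocean freight and marine insurance to the destination port.
The CIF price already equals the CIF value: 471175.16
Import duty = 471175.16 × 11.5% = 54185.14
Buyer bears: destination terminal 1272.60 + brokerage 320.18 + delivery 376.22 + duty 54185.14 = 56154.14
Landed cost = invoice 471175.16 + 56154.14 = 527329.30

Total landed cost: USD 527329.30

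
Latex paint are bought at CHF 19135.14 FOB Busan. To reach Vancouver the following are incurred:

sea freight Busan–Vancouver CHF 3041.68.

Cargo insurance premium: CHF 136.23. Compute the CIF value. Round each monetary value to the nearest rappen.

CIF = FOB price + freight + insurance
CIF = 19135.14 + 3041.68 + 136.23 = 22313.05

CIF value: CHF 22313.05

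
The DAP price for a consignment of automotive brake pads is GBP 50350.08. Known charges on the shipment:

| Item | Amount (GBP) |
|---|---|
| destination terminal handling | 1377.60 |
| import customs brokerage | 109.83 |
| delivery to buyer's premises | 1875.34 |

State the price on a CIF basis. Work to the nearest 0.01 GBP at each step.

Not relevant to the conversion: brokerage — on the buyer under both terms; not part of either seller's price.
From DAP to CIF, the seller no longer bears: destination terminal, delivery.
CIF price = 50350.08 − 1377.60 − 1875.34 = 47097.14

CIF price: GBP 47097.14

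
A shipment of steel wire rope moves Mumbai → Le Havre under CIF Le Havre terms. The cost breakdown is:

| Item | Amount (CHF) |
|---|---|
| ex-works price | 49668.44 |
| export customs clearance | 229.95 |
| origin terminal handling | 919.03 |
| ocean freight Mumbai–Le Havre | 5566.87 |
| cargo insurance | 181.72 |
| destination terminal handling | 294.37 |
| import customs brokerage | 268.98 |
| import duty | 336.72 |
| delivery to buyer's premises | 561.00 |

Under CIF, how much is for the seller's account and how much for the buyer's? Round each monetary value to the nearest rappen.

CIF: the seller pays costs through ocean freight and marine insurance to the destination port.
Seller's account: goods 49668.44 + export clearance 229.95 + origin terminal 919.03 + freight 5566.87 + insurance 181.72 = 56566.01
Buyer's account: destination terminal 294.37 + brokerage 268.98 + duty 336.72 + delivery 561.00 = 1461.07

Seller: CHF 56566.01; buyer: CHF 1461.07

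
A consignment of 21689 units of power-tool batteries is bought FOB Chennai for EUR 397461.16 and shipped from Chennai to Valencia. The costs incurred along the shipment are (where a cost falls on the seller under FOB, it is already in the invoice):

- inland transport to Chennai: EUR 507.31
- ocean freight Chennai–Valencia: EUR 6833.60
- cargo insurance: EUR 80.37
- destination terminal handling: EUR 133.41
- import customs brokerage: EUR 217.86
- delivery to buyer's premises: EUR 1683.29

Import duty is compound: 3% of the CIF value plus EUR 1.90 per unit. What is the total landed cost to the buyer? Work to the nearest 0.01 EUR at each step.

FOB: the seller bears costs until goods are on board at the origin port; the buyer bears freight, insurance and all costs thereafter.
Already in the invoice (seller's account under FOB): inland to port — exclude.
CIF value = FOB price + freight + insurance = 397461.16 + 6833.60 + 80.37 = 404375.13
Ad valorem component: 404375.13 × 3% = 12131.25
Specific component: 21689 × 1.90 = 41209.10
Import duty = 12131.25 + 41209.10 = 53340.35
Buyer bears: freight 6833.60 + insurance 80.37 + destination terminal 133.41 + brokerage 217.86 + delivery 1683.29 + duty 53340.35 = 62288.88
Landed cost = invoice 397461.16 + 62288.88 = 459750.04

Total landed cost: EUR 459750.04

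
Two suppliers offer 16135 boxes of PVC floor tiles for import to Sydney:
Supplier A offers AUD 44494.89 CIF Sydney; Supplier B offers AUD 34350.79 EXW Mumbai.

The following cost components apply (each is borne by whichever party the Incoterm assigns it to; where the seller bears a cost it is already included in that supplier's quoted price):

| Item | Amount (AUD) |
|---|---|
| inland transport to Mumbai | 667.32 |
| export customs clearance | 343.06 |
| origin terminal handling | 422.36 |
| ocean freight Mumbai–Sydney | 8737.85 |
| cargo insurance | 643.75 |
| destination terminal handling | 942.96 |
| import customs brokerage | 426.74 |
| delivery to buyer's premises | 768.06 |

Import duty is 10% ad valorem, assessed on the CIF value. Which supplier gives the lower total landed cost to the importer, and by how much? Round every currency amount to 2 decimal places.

Supplier A (CIF):
The CIF price already equals the CIF value: 44494.89
Import duty = 44494.89 × 10% = 4449.49
Buyer bears (A): 942.96 + 426.74 + 768.06 = 2137.76
Landed cost (A) = invoice 44494.89 + 2137.76 + duty 4449.49 = 51082.14
Supplier B (EXW):
CIF value = EXW price + inland to port + export clearance + origin terminal + freight + insurance = 34350.79 + 667.32 + 343.06 + 422.36 + 8737.85 + 643.75 = 45165.13
Import duty = 45165.13 × 10% = 4516.51
Buyer bears (B): 667.32 + 343.06 + 422.36 + 8737.85 + 643.75 + 942.96 + 426.74 + 768.06 = 12952.10
Landed cost (B) = invoice 34350.79 + 12952.10 + duty 4516.51 = 51819.40
Difference = |51082.14 − 51819.40| = 737.26

Supplier A is cheaper by AUD 737.26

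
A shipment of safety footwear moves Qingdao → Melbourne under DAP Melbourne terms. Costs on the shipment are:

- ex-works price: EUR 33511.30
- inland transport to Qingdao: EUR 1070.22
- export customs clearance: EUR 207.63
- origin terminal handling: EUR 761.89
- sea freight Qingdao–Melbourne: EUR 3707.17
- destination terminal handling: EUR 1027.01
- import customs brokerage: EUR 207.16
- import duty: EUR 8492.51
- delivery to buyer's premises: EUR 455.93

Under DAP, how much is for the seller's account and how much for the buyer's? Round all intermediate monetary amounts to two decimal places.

Seller: EUR 40741.15; buyer: EUR 8699.67

DAP: the seller bears all costs to the named destination except import duty and clearance.
Seller's account: goods 33511.30 + inland to port 1070.22 + export clearance 207.63 + origin terminal 761.89 + freight 3707.17 + destination terminal 1027.01 + delivery 455.93 = 40741.15
Buyer's account: brokerage 207.16 + duty 8492.51 = 8699.67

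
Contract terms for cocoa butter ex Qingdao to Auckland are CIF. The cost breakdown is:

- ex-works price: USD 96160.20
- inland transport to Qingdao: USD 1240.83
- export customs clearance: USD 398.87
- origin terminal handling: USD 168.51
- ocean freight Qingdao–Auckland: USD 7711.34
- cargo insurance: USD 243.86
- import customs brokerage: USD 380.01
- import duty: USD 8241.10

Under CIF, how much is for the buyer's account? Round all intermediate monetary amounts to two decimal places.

CIF: the seller pays costs through ocean freight and marine insurance to the destination port.
Seller's account: goods 96160.20 + inland to port 1240.83 + export clearance 398.87 + origin terminal 168.51 + freight 7711.34 + insurance 243.86 = 105923.61
Buyer's account: brokerage 380.01 + duty 8241.10 = 8621.11

Buyer's account: USD 8621.11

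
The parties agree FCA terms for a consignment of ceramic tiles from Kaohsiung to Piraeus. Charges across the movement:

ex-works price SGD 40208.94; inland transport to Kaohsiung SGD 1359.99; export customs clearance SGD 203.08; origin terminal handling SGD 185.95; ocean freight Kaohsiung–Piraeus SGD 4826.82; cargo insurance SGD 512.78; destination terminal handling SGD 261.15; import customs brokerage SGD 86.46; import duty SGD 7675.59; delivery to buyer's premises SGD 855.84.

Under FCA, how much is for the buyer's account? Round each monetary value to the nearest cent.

FCA: the seller delivers export-cleared goods to the carrier; the buyer bears costs from that point.
Seller's account: goods 40208.94 + inland to port 1359.99 + export clearance 203.08 = 41772.01
Buyer's account: origin terminal 185.95 + freight 4826.82 + insurance 512.78 + destination terminal 261.15 + brokerage 86.46 + duty 7675.59 + delivery 855.84 = 14404.59

Buyer's account: SGD 14404.59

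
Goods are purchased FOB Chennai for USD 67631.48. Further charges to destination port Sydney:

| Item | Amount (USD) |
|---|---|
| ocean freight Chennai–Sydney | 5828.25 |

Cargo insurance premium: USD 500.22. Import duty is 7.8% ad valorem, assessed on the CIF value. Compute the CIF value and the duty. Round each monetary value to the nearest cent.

CIF = FOB price + freight + insurance
CIF = 67631.48 + 5828.25 + 500.22 = 73959.95
Import duty = 73959.95 × 7.8% = 5768.88

CIF value: USD 73959.95; import duty: USD 5768.88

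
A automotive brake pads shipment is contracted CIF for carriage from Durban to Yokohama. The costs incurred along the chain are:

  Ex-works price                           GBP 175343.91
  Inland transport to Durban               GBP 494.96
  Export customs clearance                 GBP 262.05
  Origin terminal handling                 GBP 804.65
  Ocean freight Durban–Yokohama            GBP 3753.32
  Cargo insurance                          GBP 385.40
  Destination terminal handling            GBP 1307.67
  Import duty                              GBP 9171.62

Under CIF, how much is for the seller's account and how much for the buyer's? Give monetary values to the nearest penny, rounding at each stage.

CIF: the seller pays costs through ocean freight and marine insurance to the destination port.
Seller's account: goods 175343.91 + inland to port 494.96 + export clearance 262.05 + origin terminal 804.65 + freight 3753.32 + insurance 385.40 = 181044.29
Buyer's account: destination terminal 1307.67 + duty 9171.62 = 10479.29

Seller: GBP 181044.29; buyer: GBP 10479.29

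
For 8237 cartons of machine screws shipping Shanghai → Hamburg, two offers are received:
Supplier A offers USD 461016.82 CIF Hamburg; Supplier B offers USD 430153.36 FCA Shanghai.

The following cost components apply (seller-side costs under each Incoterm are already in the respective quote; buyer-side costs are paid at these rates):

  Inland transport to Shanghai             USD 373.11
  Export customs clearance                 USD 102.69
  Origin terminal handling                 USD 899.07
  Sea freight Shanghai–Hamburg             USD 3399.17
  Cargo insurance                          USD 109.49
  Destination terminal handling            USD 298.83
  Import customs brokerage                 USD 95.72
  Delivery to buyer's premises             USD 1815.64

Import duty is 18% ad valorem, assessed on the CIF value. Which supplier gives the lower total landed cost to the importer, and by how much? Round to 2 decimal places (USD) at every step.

Supplier A (CIF):
The CIF price already equals the CIF value: 461016.82
Import duty = 461016.82 × 18% = 82983.03
Buyer bears (A): 298.83 + 95.72 + 1815.64 = 2210.19
Landed cost (A) = invoice 461016.82 + 2210.19 + duty 82983.03 = 546210.04
Supplier B (FCA):
CIF value = FCA price + origin terminal + freight + insurance = 430153.36 + 899.07 + 3399.17 + 109.49 = 434561.09
Import duty = 434561.09 × 18% = 78221.00
Buyer bears (B): 899.07 + 3399.17 + 109.49 + 298.83 + 95.72 + 1815.64 = 6617.92
Landed cost (B) = invoice 430153.36 + 6617.92 + duty 78221.00 = 514992.28
Difference = |546210.04 − 514992.28| = 31217.76

Supplier B is cheaper by USD 31217.76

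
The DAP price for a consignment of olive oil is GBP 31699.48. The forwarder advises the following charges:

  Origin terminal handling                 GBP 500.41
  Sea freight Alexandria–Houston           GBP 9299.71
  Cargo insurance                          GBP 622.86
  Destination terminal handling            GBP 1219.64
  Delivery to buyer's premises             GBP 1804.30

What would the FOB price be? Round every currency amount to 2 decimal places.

FOB price: GBP 18752.97

Not relevant to the conversion: origin terminal — on the seller under both DAP and FOB; already in the DAP price and stays in the FOB price.
From DAP to FOB, the seller no longer bears: freight, insurance, destination terminal, delivery.
FOB price = 31699.48 − 9299.71 − 622.86 − 1219.64 − 1804.30 = 18752.97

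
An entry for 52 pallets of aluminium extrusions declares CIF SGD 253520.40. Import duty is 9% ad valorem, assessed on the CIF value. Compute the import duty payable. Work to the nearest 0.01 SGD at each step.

Import duty: SGD 22816.84

Import duty = 253520.40 × 9% = 22816.84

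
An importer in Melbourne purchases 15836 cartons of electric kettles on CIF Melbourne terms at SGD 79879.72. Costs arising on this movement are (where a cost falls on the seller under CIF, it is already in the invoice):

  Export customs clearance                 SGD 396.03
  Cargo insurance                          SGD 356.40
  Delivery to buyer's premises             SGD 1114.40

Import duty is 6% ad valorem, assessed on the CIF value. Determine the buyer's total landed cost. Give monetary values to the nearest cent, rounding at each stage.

CIF: the seller pays costs through ocean freight and marine insurance to the destination port.
Already in the invoice (seller's account under CIF): export clearance, insurance — exclude.
The CIF price already equals the CIF value: 79879.72
Import duty = 79879.72 × 6% = 4792.78
Buyer bears: delivery 1114.40 + duty 4792.78 = 5907.18
Landed cost = invoice 79879.72 + 5907.18 = 85786.90

Total landed cost: SGD 85786.90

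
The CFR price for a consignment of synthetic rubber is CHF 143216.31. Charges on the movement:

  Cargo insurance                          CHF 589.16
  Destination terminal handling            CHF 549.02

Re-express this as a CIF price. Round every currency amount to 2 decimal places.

CIF price: CHF 143805.47

Not relevant to the conversion: destination terminal — on the buyer under both terms; not part of either seller's price.
From CFR to CIF, the seller additionally bears: insurance.
CIF price = 143216.31 + 589.16 = 143805.47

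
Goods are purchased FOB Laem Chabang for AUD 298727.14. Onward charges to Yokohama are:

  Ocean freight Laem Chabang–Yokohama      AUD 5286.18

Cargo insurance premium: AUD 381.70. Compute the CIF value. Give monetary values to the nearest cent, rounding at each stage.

CIF = FOB price + freight + insurance
CIF = 298727.14 + 5286.18 + 381.70 = 304395.02

CIF value: AUD 304395.02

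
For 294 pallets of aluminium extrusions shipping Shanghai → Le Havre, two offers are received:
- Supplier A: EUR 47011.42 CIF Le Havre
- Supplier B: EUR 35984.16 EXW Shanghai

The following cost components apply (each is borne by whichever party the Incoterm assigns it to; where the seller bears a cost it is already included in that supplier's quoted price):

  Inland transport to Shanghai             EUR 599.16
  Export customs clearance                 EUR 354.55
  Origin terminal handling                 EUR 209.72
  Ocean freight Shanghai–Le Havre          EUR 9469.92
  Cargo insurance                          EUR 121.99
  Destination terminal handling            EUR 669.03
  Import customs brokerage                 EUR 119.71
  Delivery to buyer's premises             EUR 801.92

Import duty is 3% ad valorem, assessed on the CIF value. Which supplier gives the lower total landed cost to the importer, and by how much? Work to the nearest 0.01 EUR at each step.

Supplier A (CIF):
The CIF price already equals the CIF value: 47011.42
Import duty = 47011.42 × 3% = 1410.34
Buyer bears (A): 669.03 + 119.71 + 801.92 = 1590.66
Landed cost (A) = invoice 47011.42 + 1590.66 + duty 1410.34 = 50012.42
Supplier B (EXW):
CIF value = EXW price + inland to port + export clearance + origin terminal + freight + insurance = 35984.16 + 599.16 + 354.55 + 209.72 + 9469.92 + 121.99 = 46739.50
Import duty = 46739.50 × 3% = 1402.19
Buyer bears (B): 599.16 + 354.55 + 209.72 + 9469.92 + 121.99 + 669.03 + 119.71 + 801.92 = 12346.00
Landed cost (B) = invoice 35984.16 + 12346.00 + duty 1402.19 = 49732.35
Difference = |50012.42 − 49732.35| = 280.07

Supplier B is cheaper by EUR 280.07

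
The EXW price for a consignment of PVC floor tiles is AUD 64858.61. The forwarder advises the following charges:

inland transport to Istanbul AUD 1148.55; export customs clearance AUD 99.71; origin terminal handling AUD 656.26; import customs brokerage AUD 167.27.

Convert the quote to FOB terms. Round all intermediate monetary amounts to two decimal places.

Not relevant to the conversion: brokerage — on the buyer under both terms; not part of either seller's price.
From EXW to FOB, the seller additionally bears: inland to port, export clearance, origin terminal.
FOB price = 64858.61 + 1148.55 + 99.71 + 656.26 = 66763.13

FOB price: AUD 66763.13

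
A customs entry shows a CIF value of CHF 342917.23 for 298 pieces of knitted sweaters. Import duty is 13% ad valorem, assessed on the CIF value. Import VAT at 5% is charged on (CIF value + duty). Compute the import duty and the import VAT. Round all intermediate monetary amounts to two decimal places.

Import duty: CHF 44579.24; import VAT: CHF 19374.82

Import duty = 342917.23 × 13% = 44579.24
VAT base = CIF + duty = 342917.23 + 44579.24 = 387496.47
Import VAT = 387496.47 × 5% = 19374.82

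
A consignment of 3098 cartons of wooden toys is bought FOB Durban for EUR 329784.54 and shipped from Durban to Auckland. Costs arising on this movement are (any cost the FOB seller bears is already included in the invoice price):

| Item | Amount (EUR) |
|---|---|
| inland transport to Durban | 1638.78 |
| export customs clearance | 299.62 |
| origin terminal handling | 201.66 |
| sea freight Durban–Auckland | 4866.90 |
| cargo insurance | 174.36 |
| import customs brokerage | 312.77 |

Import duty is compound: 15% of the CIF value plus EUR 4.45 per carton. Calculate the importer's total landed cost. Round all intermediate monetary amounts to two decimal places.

FOB: the seller bears costs until goods are on board at the origin port; the buyer bears freight, insurance and all costs thereafter.
Already in the invoice (seller's account under FOB): inland to port, export clearance, origin terminal — exclude.
CIF value = FOB price + freight + insurance = 329784.54 + 4866.90 + 174.36 = 334825.80
Ad valorem component: 334825.80 × 15% = 50223.87
Specific component: 3098 × 4.45 = 13786.10
Import duty = 50223.87 + 13786.10 = 64009.97
Buyer bears: freight 4866.90 + insurance 174.36 + brokerage 312.77 + duty 64009.97 = 69364.00
Landed cost = invoice 329784.54 + 69364.00 = 399148.54

Total landed cost: EUR 399148.54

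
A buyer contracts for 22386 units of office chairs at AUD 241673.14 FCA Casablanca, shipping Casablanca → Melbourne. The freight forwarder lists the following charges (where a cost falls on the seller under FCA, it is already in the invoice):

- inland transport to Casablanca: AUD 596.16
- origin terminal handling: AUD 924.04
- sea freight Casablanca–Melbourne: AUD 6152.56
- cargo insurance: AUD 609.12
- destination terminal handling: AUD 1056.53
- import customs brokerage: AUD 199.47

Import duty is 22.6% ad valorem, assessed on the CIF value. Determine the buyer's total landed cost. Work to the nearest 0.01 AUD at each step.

FCA: the seller delivers export-cleared goods to the carrier; the buyer bears costs from that point.
Already in the invoice (seller's account under FCA): inland to port — exclude.
CIF value = FCA price + origin terminal + freight + insurance = 241673.14 + 924.04 + 6152.56 + 609.12 = 249358.86
Import duty = 249358.86 × 22.6% = 56355.10
Buyer bears: origin terminal 924.04 + freight 6152.56 + insurance 609.12 + destination terminal 1056.53 + brokerage 199.47 + duty 56355.10 = 65296.82
Landed cost = invoice 241673.14 + 65296.82 = 306969.96

Total landed cost: AUD 306969.96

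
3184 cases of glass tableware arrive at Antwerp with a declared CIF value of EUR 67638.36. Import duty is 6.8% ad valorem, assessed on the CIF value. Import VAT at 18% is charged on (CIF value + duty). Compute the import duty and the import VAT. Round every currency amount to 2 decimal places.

Import duty: EUR 4599.41; import VAT: EUR 13002.80

Import duty = 67638.36 × 6.8% = 4599.41
VAT base = CIF + duty = 67638.36 + 4599.41 = 72237.77
Import VAT = 72237.77 × 18% = 13002.80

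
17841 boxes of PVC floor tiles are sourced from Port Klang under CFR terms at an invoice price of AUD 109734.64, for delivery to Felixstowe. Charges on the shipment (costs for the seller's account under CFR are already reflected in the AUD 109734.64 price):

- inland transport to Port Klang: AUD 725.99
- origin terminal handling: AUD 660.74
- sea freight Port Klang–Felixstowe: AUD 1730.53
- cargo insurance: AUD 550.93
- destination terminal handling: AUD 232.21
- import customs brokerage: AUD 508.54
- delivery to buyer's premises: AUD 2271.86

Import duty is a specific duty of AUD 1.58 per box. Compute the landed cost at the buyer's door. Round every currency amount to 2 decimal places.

CFR: the seller pays costs through ocean freight to the destination port, but not insurance.
Already in the invoice (seller's account under CFR): inland to port, origin terminal, freight — exclude.
CIF value = CFR price + insurance = 109734.64 + 550.93 = 110285.57
Import duty = 17841 × 1.58 = 28188.78
Buyer bears: insurance 550.93 + destination terminal 232.21 + brokerage 508.54 + delivery 2271.86 + duty 28188.78 = 31752.32
Landed cost = invoice 109734.64 + 31752.32 = 141486.96

Total landed cost: AUD 141486.96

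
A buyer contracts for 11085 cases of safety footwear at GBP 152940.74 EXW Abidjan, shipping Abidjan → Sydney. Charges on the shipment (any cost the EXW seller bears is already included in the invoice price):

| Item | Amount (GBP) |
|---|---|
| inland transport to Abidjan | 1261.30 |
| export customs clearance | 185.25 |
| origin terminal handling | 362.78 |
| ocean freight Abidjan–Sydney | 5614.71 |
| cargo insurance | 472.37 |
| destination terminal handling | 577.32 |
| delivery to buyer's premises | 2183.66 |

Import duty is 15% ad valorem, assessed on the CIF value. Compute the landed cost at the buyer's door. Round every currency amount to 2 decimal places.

EXW: the seller makes goods available at their premises; the buyer bears all onward costs.
CIF value = EXW price + inland to port + export clearance + origin terminal + freight + insurance = 152940.74 + 1261.30 + 185.25 + 362.78 + 5614.71 + 472.37 = 160837.15
Import duty = 160837.15 × 15% = 24125.57
Buyer bears: inland to port 1261.30 + export clearance 185.25 + origin terminal 362.78 + freight 5614.71 + insurance 472.37 + destination terminal 577.32 + delivery 2183.66 + duty 24125.57 = 34782.96
Landed cost = invoice 152940.74 + 34782.96 = 187723.70

Total landed cost: GBP 187723.70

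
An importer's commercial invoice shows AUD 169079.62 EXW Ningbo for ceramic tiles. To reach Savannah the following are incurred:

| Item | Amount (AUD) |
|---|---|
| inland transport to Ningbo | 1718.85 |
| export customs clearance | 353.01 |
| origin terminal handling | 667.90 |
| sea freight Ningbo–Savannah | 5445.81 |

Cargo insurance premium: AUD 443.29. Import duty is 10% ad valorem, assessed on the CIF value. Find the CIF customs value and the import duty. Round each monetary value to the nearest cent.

CIF value: AUD 177708.48; import duty: AUD 17770.85

CIF = EXW price + pre-shipment costs + freight + insurance
CIF = 169079.62 + 1718.85 + 353.01 + 667.90 + 5445.81 + 443.29 = 177708.48
Import duty = 177708.48 × 10% = 17770.85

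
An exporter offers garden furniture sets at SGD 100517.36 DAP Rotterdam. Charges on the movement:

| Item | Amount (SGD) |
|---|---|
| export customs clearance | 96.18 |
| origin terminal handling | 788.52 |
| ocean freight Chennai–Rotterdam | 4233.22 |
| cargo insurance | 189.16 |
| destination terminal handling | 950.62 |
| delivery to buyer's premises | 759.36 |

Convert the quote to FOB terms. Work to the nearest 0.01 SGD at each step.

Not relevant to the conversion: origin terminal, export clearance — on the seller under both DAP and FOB; already in the DAP price and stays in the FOB price.
From DAP to FOB, the seller no longer bears: freight, insurance, destination terminal, delivery.
FOB price = 100517.36 − 4233.22 − 189.16 − 950.62 − 759.36 = 94385.00

FOB price: SGD 94385.00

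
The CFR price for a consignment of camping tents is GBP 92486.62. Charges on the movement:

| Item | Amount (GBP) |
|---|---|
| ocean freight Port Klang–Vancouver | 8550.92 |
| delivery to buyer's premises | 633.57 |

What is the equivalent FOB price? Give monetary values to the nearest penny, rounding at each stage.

FOB price: GBP 83935.70

Not relevant to the conversion: delivery — on the buyer under both terms; not part of either seller's price.
From CFR to FOB, the seller no longer bears: freight.
FOB price = 92486.62 − 8550.92 = 83935.70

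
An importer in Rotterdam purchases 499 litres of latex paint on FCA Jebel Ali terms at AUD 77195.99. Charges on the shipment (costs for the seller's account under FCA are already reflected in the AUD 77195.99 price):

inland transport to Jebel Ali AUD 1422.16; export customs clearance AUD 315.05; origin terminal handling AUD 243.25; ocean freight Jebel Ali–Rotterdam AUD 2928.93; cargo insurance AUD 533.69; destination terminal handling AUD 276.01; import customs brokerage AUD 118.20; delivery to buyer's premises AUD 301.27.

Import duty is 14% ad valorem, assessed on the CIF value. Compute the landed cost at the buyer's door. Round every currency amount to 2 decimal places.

FCA: the seller delivers export-cleared goods to the carrier; the buyer bears costs from that point.
Already in the invoice (seller's account under FCA): inland to port, export clearance — exclude.
CIF value = FCA price + origin terminal + freight + insurance = 77195.99 + 243.25 + 2928.93 + 533.69 = 80901.86
Import duty = 80901.86 × 14% = 11326.26
Buyer bears: origin terminal 243.25 + freight 2928.93 + insurance 533.69 + destination terminal 276.01 + brokerage 118.20 + delivery 301.27 + duty 11326.26 = 15727.61
Landed cost = invoice 77195.99 + 15727.61 = 92923.60

Total landed cost: AUD 92923.60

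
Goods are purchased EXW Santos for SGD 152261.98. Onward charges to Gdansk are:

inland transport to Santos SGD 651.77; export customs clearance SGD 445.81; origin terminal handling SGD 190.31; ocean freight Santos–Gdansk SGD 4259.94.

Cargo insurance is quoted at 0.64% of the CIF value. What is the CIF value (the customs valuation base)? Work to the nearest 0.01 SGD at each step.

Let C be the CIF value. C = EXW price + pre-shipment costs + freight + 0.64% × C
C − 0.64% × C = 152261.98 + 651.77 + 445.81 + 190.31 + 4259.94
0.9936 × C = 157809.81
C = 157809.81 / 0.9936 = 158826.30
Insurance premium = 0.64% × 158826.30 = 1016.49

CIF value: SGD 158826.30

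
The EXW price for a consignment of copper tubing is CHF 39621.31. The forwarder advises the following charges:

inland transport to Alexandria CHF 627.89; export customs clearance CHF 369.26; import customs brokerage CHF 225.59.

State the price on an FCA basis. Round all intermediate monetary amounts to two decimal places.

Not relevant to the conversion: brokerage — on the buyer under both terms; not part of either seller's price.
From EXW to FCA, the seller additionally bears: inland to port, export clearance.
FCA price = 39621.31 + 627.89 + 369.26 = 40618.46

FCA price: CHF 40618.46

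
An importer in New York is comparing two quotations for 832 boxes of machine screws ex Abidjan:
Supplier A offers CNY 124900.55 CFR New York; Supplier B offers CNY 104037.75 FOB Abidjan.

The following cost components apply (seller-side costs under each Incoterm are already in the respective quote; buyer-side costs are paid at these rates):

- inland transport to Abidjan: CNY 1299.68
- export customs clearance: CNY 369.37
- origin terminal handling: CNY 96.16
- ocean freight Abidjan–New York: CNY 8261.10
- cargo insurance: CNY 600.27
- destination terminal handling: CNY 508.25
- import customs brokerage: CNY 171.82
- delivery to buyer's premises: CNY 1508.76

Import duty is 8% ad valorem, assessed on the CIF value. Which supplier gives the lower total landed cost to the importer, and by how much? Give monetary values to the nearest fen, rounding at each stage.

Supplier B is cheaper by CNY 13609.84

Supplier A (CFR):
CIF value = CFR price + insurance = 124900.55 + 600.27 = 125500.82
Import duty = 125500.82 × 8% = 10040.07
Buyer bears (A): 600.27 + 508.25 + 171.82 + 1508.76 = 2789.10
Landed cost (A) = invoice 124900.55 + 2789.10 + duty 10040.07 = 137729.72
Supplier B (FOB):
CIF value = FOB price + freight + insurance = 104037.75 + 8261.10 + 600.27 = 112899.12
Import duty = 112899.12 × 8% = 9031.93
Buyer bears (B): 8261.10 + 600.27 + 508.25 + 171.82 + 1508.76 = 11050.20
Landed cost (B) = invoice 104037.75 + 11050.20 + duty 9031.93 = 124119.88
Difference = |137729.72 − 124119.88| = 13609.84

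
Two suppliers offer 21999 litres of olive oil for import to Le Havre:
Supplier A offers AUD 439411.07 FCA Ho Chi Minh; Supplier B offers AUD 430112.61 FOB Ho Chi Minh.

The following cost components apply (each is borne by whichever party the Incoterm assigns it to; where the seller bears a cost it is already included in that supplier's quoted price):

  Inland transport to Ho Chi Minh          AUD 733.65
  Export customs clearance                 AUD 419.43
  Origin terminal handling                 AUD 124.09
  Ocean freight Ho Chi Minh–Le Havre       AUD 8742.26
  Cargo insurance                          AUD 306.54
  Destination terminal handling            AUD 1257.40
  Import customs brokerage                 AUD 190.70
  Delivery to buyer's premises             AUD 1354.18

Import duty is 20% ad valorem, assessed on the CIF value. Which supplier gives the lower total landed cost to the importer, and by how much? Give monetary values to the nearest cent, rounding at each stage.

Supplier B is cheaper by AUD 11307.06

Supplier A (FCA):
CIF value = FCA price + origin terminal + freight + insurance = 439411.07 + 124.09 + 8742.26 + 306.54 = 448583.96
Import duty = 448583.96 × 20% = 89716.79
Buyer bears (A): 124.09 + 8742.26 + 306.54 + 1257.40 + 190.70 + 1354.18 = 11975.17
Landed cost (A) = invoice 439411.07 + 11975.17 + duty 89716.79 = 541103.03
Supplier B (FOB):
CIF value = FOB price + freight + insurance = 430112.61 + 8742.26 + 306.54 = 439161.41
Import duty = 439161.41 × 20% = 87832.28
Buyer bears (B): 8742.26 + 306.54 + 1257.40 + 190.70 + 1354.18 = 11851.08
Landed cost (B) = invoice 430112.61 + 11851.08 + duty 87832.28 = 529795.97
Difference = |541103.03 − 529795.97| = 11307.06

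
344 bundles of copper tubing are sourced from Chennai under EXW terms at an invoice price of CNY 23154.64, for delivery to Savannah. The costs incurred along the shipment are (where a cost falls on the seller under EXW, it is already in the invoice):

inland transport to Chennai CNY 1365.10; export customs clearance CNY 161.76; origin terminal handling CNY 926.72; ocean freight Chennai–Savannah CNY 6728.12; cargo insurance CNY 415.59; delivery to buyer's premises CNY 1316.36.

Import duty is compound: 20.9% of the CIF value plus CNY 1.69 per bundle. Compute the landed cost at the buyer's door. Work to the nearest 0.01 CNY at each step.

EXW: the seller makes goods available at their premises; the buyer bears all onward costs.
CIF value = EXW price + inland to port + export clearance + origin terminal + freight + insurance = 23154.64 + 1365.10 + 161.76 + 926.72 + 6728.12 + 415.59 = 32751.93
Ad valorem component: 32751.93 × 20.9% = 6845.15
Specific component: 344 × 1.69 = 581.36
Import duty = 6845.15 + 581.36 = 7426.51
Buyer bears: inland to port 1365.10 + export clearance 161.76 + origin terminal 926.72 + freight 6728.12 + insurance 415.59 + delivery 1316.36 + duty 7426.51 = 18340.16
Landed cost = invoice 23154.64 + 18340.16 = 41494.80

Total landed cost: CNY 41494.80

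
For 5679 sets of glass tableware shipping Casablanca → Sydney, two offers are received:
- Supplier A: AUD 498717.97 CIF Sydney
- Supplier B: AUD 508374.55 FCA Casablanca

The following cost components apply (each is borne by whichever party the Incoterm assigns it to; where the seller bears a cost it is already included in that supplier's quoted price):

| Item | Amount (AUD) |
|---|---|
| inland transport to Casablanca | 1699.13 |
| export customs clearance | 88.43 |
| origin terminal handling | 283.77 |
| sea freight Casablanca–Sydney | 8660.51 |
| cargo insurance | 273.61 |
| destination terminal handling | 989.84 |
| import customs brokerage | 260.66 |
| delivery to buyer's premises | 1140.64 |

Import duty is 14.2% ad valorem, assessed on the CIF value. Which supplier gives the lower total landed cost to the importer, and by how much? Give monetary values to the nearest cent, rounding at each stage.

Supplier A (CIF):
The CIF price already equals the CIF value: 498717.97
Import duty = 498717.97 × 14.2% = 70817.95
Buyer bears (A): 989.84 + 260.66 + 1140.64 = 2391.14
Landed cost (A) = invoice 498717.97 + 2391.14 + duty 70817.95 = 571927.06
Supplier B (FCA):
CIF value = FCA price + origin terminal + freight + insurance = 508374.55 + 283.77 + 8660.51 + 273.61 = 517592.44
Import duty = 517592.44 × 14.2% = 73498.13
Buyer bears (B): 283.77 + 8660.51 + 273.61 + 989.84 + 260.66 + 1140.64 = 11609.03
Landed cost (B) = invoice 508374.55 + 11609.03 + duty 73498.13 = 593481.71
Difference = |571927.06 − 593481.71| = 21554.65

Supplier A is cheaper by AUD 21554.65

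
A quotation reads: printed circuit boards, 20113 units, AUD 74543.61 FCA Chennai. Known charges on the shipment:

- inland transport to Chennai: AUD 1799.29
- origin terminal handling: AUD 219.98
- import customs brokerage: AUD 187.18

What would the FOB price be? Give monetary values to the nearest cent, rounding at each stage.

FOB price: AUD 74763.59

Not relevant to the conversion: inland to port — on the seller under both FCA and FOB; already in the FCA price and stays in the FOB price. brokerage — on the buyer under both terms; not part of either seller's price.
From FCA to FOB, the seller additionally bears: origin terminal.
FOB price = 74543.61 + 219.98 = 74763.59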